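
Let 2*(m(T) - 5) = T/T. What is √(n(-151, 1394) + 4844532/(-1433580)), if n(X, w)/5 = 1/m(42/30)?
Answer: I*√4265842003665/1314115 ≈ 1.5717*I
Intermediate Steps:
m(T) = 11/2 (m(T) = 5 + (T/T)/2 = 5 + (½)*1 = 5 + ½ = 11/2)
n(X, w) = 10/11 (n(X, w) = 5/(11/2) = 5*(2/11) = 10/11)
√(n(-151, 1394) + 4844532/(-1433580)) = √(10/11 + 4844532/(-1433580)) = √(10/11 + 4844532*(-1/1433580)) = √(10/11 - 403711/119465) = √(-3246171/1314115) = I*√4265842003665/1314115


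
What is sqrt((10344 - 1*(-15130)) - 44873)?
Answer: I*sqrt(19399) ≈ 139.28*I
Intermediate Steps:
sqrt((10344 - 1*(-15130)) - 44873) = sqrt((10344 + 15130) - 44873) = sqrt(25474 - 44873) = sqrt(-19399) = I*sqrt(19399)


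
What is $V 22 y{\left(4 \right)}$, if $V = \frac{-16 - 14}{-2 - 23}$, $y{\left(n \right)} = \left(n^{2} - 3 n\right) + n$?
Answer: $\frac{1056}{5} \approx 211.2$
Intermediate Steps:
$y{\left(n \right)} = n^{2} - 2 n$
$V = \frac{6}{5}$ ($V = - \frac{30}{-25} = \left(-30\right) \left(- \frac{1}{25}\right) = \frac{6}{5} \approx 1.2$)
$V 22 y{\left(4 \right)} = \frac{6}{5} \cdot 22 \cdot 4 \left(-2 + 4\right) = \frac{132 \cdot 4 \cdot 2}{5} = \frac{132}{5} \cdot 8 = \frac{1056}{5}$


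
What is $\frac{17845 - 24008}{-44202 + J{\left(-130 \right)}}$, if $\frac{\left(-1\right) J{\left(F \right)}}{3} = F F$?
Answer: $\frac{6163}{94902} \approx 0.064941$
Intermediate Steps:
$J{\left(F \right)} = - 3 F^{2}$ ($J{\left(F \right)} = - 3 F F = - 3 F^{2}$)
$\frac{17845 - 24008}{-44202 + J{\left(-130 \right)}} = \frac{17845 - 24008}{-44202 - 3 \left(-130\right)^{2}} = - \frac{6163}{-44202 - 50700} = - \frac{6163}{-94902} = \left(-6163\right) \left(- \frac{1}{94902}\right) = \frac{6163}{94902}$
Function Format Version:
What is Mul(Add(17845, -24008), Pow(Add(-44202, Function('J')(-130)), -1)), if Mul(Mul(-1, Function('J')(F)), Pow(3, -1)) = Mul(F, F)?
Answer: Rational(6163, 94902) ≈ 0.064941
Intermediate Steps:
Function('J')(F) = Mul(-3, Pow(F, 2)) (Function('J')(F) = Mul(-3, Mul(F, F)) = Mul(-3, Pow(F, 2)))
Mul(Add(17845, -24008), Pow(Add(-44202, Function('J')(-130)), -1)) = Mul(Add(17845, -24008), Pow(Add(-44202, Mul(-3, Pow(-130, 2))), -1)) = Mul(-6163, Pow(Add(-44202, Mul(-3, 16900)), -1)) = Mul(-6163, Pow(Add(-44202, -50700), -1)) = Mul(-6163, Pow(-94902, -1)) = Mul(-6163, Rational(-1, 94902)) = Rational(6163, 94902)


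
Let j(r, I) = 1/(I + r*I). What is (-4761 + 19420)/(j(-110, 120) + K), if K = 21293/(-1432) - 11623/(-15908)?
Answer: -34124061773190/32913229507 ≈ -1036.8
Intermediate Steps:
K = -80521227/5695064 (K = 21293*(-1/1432) - 11623*(-1/15908) = -21293/1432 + 11623/15908 = -80521227/5695064 ≈ -14.139)
j(r, I) = 1/(I + I*r)
(-4761 + 19420)/(j(-110, 120) + K) = (-4761 + 19420)/(1/(120*(1 - 110)) - 80521227/5695064) = 14659/((1/120)/(-109) - 80521227/5695064) = 14659/((1/120)*(-1/109) - 80521227/5695064) = 14659/(-1/13080 - 80521227/5695064) = 14659/(-32913229507/2327857410) = 14659*(-2327857410/32913229507) = -34124061773190/32913229507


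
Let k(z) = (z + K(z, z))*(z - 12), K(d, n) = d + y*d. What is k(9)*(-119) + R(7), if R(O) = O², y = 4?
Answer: 19327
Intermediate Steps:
K(d, n) = 5*d (K(d, n) = d + 4*d = 5*d)
k(z) = 6*z*(-12 + z) (k(z) = (z + 5*z)*(z - 12) = (6*z)*(-12 + z) = 6*z*(-12 + z))
k(9)*(-119) + R(7) = (6*9*(-12 + 9))*(-119) + 7² = (6*9*(-3))*(-119) + 49 = -162*(-119) + 49 = 19278 + 49 = 19327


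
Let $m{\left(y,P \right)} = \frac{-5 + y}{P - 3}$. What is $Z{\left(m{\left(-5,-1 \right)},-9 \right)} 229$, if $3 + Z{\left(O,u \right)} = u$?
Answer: $-2748$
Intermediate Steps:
$m{\left(y,P \right)} = \frac{-5 + y}{-3 + P}$
$Z{\left(O,u \right)} = -3 + u$
$Z{\left(m{\left(-5,-1 \right)},-9 \right)} 229 = \left(-3 - 9\right) 229 = \left(-12\right) 229 = -2748$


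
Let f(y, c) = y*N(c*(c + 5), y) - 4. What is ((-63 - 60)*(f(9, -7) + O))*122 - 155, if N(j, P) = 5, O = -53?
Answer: 179917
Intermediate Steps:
f(y, c) = -4 + 5*y (f(y, c) = y*5 - 4 = 5*y - 4 = -4 + 5*y)
((-63 - 60)*(f(9, -7) + O))*122 - 155 = ((-63 - 60)*((-4 + 5*9) - 53))*122 - 155 = -123*((-4 + 45) - 53)*122 - 155 = -123*(41 - 53)*122 - 155 = -123*(-12)*122 - 155 = 1476*122 - 155 = 180072 - 155 = 179917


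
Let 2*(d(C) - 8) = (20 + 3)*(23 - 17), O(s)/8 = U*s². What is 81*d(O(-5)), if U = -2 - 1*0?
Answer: 6237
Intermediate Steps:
U = -2 (U = -2 + 0 = -2)
O(s) = -16*s² (O(s) = 8*(-2*s²) = -16*s²)
d(C) = 77 (d(C) = 8 + ((20 + 3)*(23 - 17))/2 = 8 + (23*6)/2 = 8 + (½)*138 = 8 + 69 = 77)
81*d(O(-5)) = 81*77 = 6237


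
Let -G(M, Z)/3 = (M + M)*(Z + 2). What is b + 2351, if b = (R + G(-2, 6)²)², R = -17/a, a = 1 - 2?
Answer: 85250640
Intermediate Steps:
a = -1
G(M, Z) = -6*M*(2 + Z) (G(M, Z) = -3*(M + M)*(Z + 2) = -3*2*M*(2 + Z) = -6*M*(2 + Z))
R = 17 (R = -17/(-1) = -17*(-1) = 17)
b = 85248289 (b = (17 + (-6*(-2)*(2 + 6))²)² = (17 + (-6*(-2)*8)²)² = (17 + 96²)² = (17 + 9216)² = 9233² = 85248289)
b + 2351 = 85248289 + 2351 = 85250640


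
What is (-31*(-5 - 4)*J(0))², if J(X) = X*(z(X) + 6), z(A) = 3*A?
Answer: 0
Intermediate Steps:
J(X) = X*(6 + 3*X) (J(X) = X*(3*X + 6) = X*(6 + 3*X))
(-31*(-5 - 4)*J(0))² = (-31*(-5 - 4)*3*0*(2 + 0))² = (-(-279)*3*0*2)² = (-(-279)*0)² = (-31*0)² = 0² = 0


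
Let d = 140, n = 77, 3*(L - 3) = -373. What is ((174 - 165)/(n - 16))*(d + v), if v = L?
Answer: 168/61 ≈ 2.7541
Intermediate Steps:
L = -364/3 (L = 3 + (1/3)*(-373) = 3 - 373/3 = -364/3 ≈ -121.33)
v = -364/3 ≈ -121.33
((174 - 165)/(n - 16))*(d + v) = ((174 - 165)/(77 - 16))*(140 - 364/3) = (9/61)*(56/3) = 168/61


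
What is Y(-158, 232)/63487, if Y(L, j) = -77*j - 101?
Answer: -17965/63487 ≈ -0.28297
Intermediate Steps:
Y(L, j) = -101 - 77*j
Y(-158, 232)/63487 = (-101 - 77*232)/63487 = (-101 - 17864)*(1/63487) = -17965*1/63487 = -17965/63487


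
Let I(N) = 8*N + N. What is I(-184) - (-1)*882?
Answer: -774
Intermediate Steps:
I(N) = 9*N
I(-184) - (-1)*882 = 9*(-184) - (-1)*882 = -1656 - 1*(-882) = -1656 + 882 = -774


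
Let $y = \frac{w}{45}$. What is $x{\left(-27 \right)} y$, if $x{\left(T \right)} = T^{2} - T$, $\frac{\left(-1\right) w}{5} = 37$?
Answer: $-3108$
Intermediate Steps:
$w = -185$ ($w = \left(-5\right) 37 = -185$)
$y = - \frac{37}{9}$ ($y = - \frac{185}{45} = \left(-185\right) \frac{1}{45} = - \frac{37}{9} \approx -4.1111$)
$x{\left(-27 \right)} y = - 27 \left(-1 - 27\right) \left(- \frac{37}{9}\right) = \left(-27\right) \left(-28\right) \left(- \frac{37}{9}\right) = 756 \left(- \frac{37}{9}\right) = -3108$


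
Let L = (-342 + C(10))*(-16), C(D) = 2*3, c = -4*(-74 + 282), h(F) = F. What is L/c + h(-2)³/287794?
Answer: -929800/143897 ≈ -6.4616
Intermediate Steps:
c = -832 (c = -4*208 = -832)
C(D) = 6
L = 5376 (L = (-342 + 6)*(-16) = -336*(-16) = 5376)
L/c + h(-2)³/287794 = 5376/(-832) + (-2)³/287794 = 5376*(-1/832) - 8*1/287794 = -84/13 - 4/143897 = -929800/143897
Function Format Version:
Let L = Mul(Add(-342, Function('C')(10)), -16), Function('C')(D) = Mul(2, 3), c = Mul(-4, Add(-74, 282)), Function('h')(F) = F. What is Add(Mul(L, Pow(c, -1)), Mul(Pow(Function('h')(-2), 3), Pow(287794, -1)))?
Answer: Rational(-929800, 143897) ≈ -6.4616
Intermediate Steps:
c = -832 (c = Mul(-4, 208) = -832)
Function('C')(D) = 6
L = 5376 (L = Mul(Add(-342, 6), -16) = Mul(-336, -16) = 5376)
Add(Mul(L, Pow(c, -1)), Mul(Pow(Function('h')(-2), 3), Pow(287794, -1))) = Add(Mul(5376, Pow(-832, -1)), Mul(Pow(-2, 3), Pow(287794, -1))) = Add(Mul(5376, Rational(-1, 832)), Mul(-8, Rational(1, 287794))) = Add(Rational(-84, 13), Rational(-4, 143897)) = Rational(-929800, 143897)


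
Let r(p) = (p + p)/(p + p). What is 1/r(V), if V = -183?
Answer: 1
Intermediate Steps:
r(p) = 1 (r(p) = (2*p)/((2*p)) = (2*p)*(1/(2*p)) = 1)
1/r(V) = 1/1 = 1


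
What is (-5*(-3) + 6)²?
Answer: 441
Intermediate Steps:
(-5*(-3) + 6)² = (15 + 6)² = 21² = 441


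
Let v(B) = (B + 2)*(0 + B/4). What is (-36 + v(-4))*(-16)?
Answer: 544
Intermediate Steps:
v(B) = B*(2 + B)/4 (v(B) = (2 + B)*(0 + B*(¼)) = (2 + B)*(0 + B/4) = (2 + B)*(B/4) = B*(2 + B)/4)
(-36 + v(-4))*(-16) = (-36 + (¼)*(-4)*(2 - 4))*(-16) = (-36 + (¼)*(-4)*(-2))*(-16) = (-36 + 2)*(-16) = -34*(-16) = 544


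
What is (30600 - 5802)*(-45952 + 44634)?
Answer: -32683764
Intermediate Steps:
(30600 - 5802)*(-45952 + 44634) = 24798*(-1318) = -32683764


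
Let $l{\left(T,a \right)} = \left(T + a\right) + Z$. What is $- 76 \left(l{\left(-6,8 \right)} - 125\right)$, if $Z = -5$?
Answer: $9728$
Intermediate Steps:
$l{\left(T,a \right)} = -5 + T + a$ ($l{\left(T,a \right)} = \left(T + a\right) - 5 = -5 + T + a$)
$- 76 \left(l{\left(-6,8 \right)} - 125\right) = - 76 \left(\left(-5 - 6 + 8\right) - 125\right) = - 76 \left(-3 - 125\right) = \left(-76\right) \left(-128\right) = 9728$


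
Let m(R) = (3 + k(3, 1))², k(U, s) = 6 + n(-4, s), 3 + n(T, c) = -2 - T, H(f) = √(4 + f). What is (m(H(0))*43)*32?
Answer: 88064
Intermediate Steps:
n(T, c) = -5 - T (n(T, c) = -3 + (-2 - T) = -5 - T)
k(U, s) = 5 (k(U, s) = 6 + (-5 - 1*(-4)) = 6 + (-5 + 4) = 6 - 1 = 5)
m(R) = 64 (m(R) = (3 + 5)² = 8² = 64)
(m(H(0))*43)*32 = (64*43)*32 = 2752*32 = 88064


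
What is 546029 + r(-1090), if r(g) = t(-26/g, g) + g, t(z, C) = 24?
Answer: 544963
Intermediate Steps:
r(g) = 24 + g
546029 + r(-1090) = 546029 + (24 - 1090) = 546029 - 1066 = 544963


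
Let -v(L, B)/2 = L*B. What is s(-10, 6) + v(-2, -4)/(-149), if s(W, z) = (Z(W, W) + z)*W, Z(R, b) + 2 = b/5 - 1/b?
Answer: -3113/149 ≈ -20.893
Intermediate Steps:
Z(R, b) = -2 - 1/b + b/5 (Z(R, b) = -2 + (b/5 - 1/b) = -2 + (-1/b + b/5) = -2 - 1/b + b/5)
s(W, z) = W*(-2 + z - 1/W + W/5) (s(W, z) = ((-2 - 1/W + W/5) + z)*W = (-2 + z - 1/W + W/5)*W = W*(-2 + z - 1/W + W/5))
v(L, B) = -2*B*L (v(L, B) = -2*L*B = -2*B*L)
s(-10, 6) + v(-2, -4)/(-149) = (-1 + (⅕)*(-10)*(-10 - 10 + 5*6)) - 2*(-4)*(-2)/(-149) = (-1 + (⅕)*(-10)*(-10 - 10 + 30)) - 16*(-1/149) = (-1 + (⅕)*(-10)*10) + 16/149 = (-1 - 20) + 16/149 = -21 + 16/149 = -3113/149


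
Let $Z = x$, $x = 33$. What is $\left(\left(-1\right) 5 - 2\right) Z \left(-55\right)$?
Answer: $12705$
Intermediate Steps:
$Z = 33$
$\left(\left(-1\right) 5 - 2\right) Z \left(-55\right) = \left(\left(-1\right) 5 - 2\right) 33 \left(-55\right) = \left(-5 - 2\right) 33 \left(-55\right) = \left(-7\right) 33 \left(-55\right) = \left(-231\right) \left(-55\right) = 12705$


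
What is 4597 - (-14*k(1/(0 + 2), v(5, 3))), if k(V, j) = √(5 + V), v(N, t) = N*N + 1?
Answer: 4597 + 7*√22 ≈ 4629.8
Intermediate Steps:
v(N, t) = 1 + N² (v(N, t) = N² + 1 = 1 + N²)
4597 - (-14*k(1/(0 + 2), v(5, 3))) = 4597 - (-14*√(5 + 1/(0 + 2))) = 4597 - (-14*√(5 + 1/2)) = 4597 - (-14*√(5 + ½)) = 4597 - (-7*√22) = 4597 - (-7)*√22 = 4597 + 7*√22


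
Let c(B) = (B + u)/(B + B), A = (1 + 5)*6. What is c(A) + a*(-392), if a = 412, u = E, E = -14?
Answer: -5814133/36 ≈ -1.6150e+5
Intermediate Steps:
u = -14
A = 36 (A = 6*6 = 36)
c(B) = (-14 + B)/(2*B) (c(B) = (B - 14)/(B + B) = (-14 + B)/((2*B)) = (-14 + B)*(1/(2*B)) = (-14 + B)/(2*B))
c(A) + a*(-392) = (½)*(-14 + 36)/36 + 412*(-392) = (½)*(1/36)*22 - 161504 = 11/36 - 161504 = -5814133/36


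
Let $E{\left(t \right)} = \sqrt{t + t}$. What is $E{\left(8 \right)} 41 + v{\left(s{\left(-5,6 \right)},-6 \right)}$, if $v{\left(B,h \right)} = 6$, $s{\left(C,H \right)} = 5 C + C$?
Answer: $170$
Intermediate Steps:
$s{\left(C,H \right)} = 6 C$
$E{\left(t \right)} = \sqrt{2} \sqrt{t}$ ($E{\left(t \right)} = \sqrt{2 t} = \sqrt{2} \sqrt{t}$)
$E{\left(8 \right)} 41 + v{\left(s{\left(-5,6 \right)},-6 \right)} = \sqrt{2} \sqrt{8} \cdot 41 + 6 = \sqrt{2} \cdot 2 \sqrt{2} \cdot 41 + 6 = 4 \cdot 41 + 6 = 164 + 6 = 170$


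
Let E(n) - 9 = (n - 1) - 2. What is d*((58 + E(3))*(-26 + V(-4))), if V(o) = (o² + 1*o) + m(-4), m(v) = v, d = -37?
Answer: 44622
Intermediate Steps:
E(n) = 6 + n (E(n) = 9 + ((n - 1) - 2) = 9 + ((-1 + n) - 2) = 9 + (-3 + n) = 6 + n)
V(o) = -4 + o + o² (V(o) = (o² + 1*o) - 4 = (o² + o) - 4 = (o + o²) - 4 = -4 + o + o²)
d*((58 + E(3))*(-26 + V(-4))) = -37*(58 + (6 + 3))*(-26 + (-4 - 4 + (-4)²)) = -37*(58 + 9)*(-26 + (-4 - 4 + 16)) = -2479*(-26 + 8) = -2479*(-18) = -37*(-1206) = 44622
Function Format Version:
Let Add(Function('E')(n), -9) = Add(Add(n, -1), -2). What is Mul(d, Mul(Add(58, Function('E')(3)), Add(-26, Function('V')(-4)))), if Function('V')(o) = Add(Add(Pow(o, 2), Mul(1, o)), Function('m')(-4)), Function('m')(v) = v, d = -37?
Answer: 44622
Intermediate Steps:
Function('E')(n) = Add(6, n) (Function('E')(n) = Add(9, Add(Add(n, -1), -2)) = Add(9, Add(Add(-1, n), -2)) = Add(9, Add(-3, n)) = Add(6, n))
Function('V')(o) = Add(-4, o, Pow(o, 2)) (Function('V')(o) = Add(Add(Pow(o, 2), Mul(1, o)), -4) = Add(Add(Pow(o, 2), o), -4) = Add(Add(o, Pow(o, 2)), -4) = Add(-4, o, Pow(o, 2)))
Mul(d, Mul(Add(58, Function('E')(3)), Add(-26, Function('V')(-4)))) = Mul(-37, Mul(Add(58, Add(6, 3)), Add(-26, Add(-4, -4, Pow(-4, 2))))) = Mul(-37, Mul(Add(58, 9), Add(-26, Add(-4, -4, 16)))) = Mul(-37, Mul(67, Add(-26, 8))) = Mul(-37, Mul(67, -18)) = Mul(-37, -1206) = 44622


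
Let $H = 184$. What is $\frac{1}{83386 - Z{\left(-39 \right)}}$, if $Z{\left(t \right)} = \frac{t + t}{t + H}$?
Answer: $\frac{145}{12091048} \approx 1.1992 \cdot 10^{-5}$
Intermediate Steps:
$Z{\left(t \right)} = \frac{2 t}{184 + t}$ ($Z{\left(t \right)} = \frac{t + t}{t + 184} = \frac{2 t}{184 + t}$)
$\frac{1}{83386 - Z{\left(-39 \right)}} = \frac{1}{83386 - 2 \left(-39\right) \frac{1}{184 - 39}} = \frac{1}{83386 - 2 \left(-39\right) \frac{1}{145}} = \frac{1}{83386 - - \frac{78}{145}} = \frac{1}{83386 + \frac{78}{145}} = \frac{1}{\frac{12091048}{145}} = \frac{145}{12091048}$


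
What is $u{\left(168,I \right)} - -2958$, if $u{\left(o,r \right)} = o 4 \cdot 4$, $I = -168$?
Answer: $5646$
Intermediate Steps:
$u{\left(o,r \right)} = 16 o$ ($u{\left(o,r \right)} = 4 o 4 = 16 o$)
$u{\left(168,I \right)} - -2958 = 16 \cdot 168 - -2958 = 2688 + 2958 = 5646$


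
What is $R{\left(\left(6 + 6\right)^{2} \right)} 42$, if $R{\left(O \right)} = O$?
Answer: $6048$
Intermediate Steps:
$R{\left(\left(6 + 6\right)^{2} \right)} 42 = \left(6 + 6\right)^{2} \cdot 42 = 12^{2} \cdot 42 = 144 \cdot 42 = 6048$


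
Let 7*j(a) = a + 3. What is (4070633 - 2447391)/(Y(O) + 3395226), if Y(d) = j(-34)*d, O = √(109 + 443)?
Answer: 22504366557659/47070868286021 + 176121757*√138/141212604858063 ≈ 0.47811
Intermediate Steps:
j(a) = 3/7 + a/7 (j(a) = (a + 3)/7 = (3 + a)/7 = 3/7 + a/7)
O = 2*√138 (O = √552 = 2*√138 ≈ 23.495)
Y(d) = -31*d/7 (Y(d) = (3/7 + (⅐)*(-34))*d = (3/7 - 34/7)*d = -31*d/7)
(4070633 - 2447391)/(Y(O) + 3395226) = (4070633 - 2447391)/(-62*√138/7 + 3395226) = 1623242/(-62*√138/7 + 3395226) = 1623242/(3395226 - 62*√138/7)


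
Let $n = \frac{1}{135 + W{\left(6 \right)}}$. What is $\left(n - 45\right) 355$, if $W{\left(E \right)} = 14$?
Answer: $- \frac{2379920}{149} \approx -15973.0$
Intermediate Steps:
$n = \frac{1}{149}$ ($n = \frac{1}{135 + 14} = \frac{1}{149} \approx 0.0067114$)
$\left(n - 45\right) 355 = \left(\frac{1}{149} - 45\right) 355 = \left(- \frac{6704}{149}\right) 355 = - \frac{2379920}{149}$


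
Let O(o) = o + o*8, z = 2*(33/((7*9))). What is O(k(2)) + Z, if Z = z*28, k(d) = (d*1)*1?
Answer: 142/3 ≈ 47.333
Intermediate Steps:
k(d) = d (k(d) = d*1 = d)
z = 22/21 (z = 2*(33/63) = 2*(33*(1/63)) = 2*(11/21) = 22/21 ≈ 1.0476)
O(o) = 9*o (O(o) = o + 8*o = 9*o)
Z = 88/3 (Z = (22/21)*28 = 88/3 ≈ 29.333)
O(k(2)) + Z = 9*2 + 88/3 = 18 + 88/3 = 142/3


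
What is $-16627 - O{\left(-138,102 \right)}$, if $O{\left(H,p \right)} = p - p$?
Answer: $-16627$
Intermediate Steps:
$O{\left(H,p \right)} = 0$
$-16627 - O{\left(-138,102 \right)} = -16627 - 0 = -16627 + 0 = -16627$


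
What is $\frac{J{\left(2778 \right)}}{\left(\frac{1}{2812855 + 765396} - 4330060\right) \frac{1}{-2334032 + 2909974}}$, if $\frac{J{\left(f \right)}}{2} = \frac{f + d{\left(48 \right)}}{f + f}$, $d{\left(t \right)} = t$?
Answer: $- \frac{323555810878394}{2391247075367439} \approx -0.13531$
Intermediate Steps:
$J{\left(f \right)} = \frac{48 + f}{f}$ ($J{\left(f \right)} = 2 \frac{f + 48}{f + f} = 2 \frac{48 + f}{2 f} = \frac{48 + f}{f}$)
$\frac{J{\left(2778 \right)}}{\left(\frac{1}{2812855 + 765396} - 4330060\right) \frac{1}{-2334032 + 2909974}} = \frac{\frac{1}{2778} \left(48 + 2778\right)}{\left(\frac{1}{2812855 + 765396} - 4330060\right) \frac{1}{-2334032 + 2909974}} = \frac{\frac{1}{2778} \cdot 2826}{\left(\frac{1}{3578251} - 4330060\right) \frac{1}{575942}} = \frac{471}{463 \left(\frac{1}{3578251} - 4330060\right) \frac{1}{575942}} = \frac{471}{463 \left(\left(- \frac{15494041525059}{3578251}\right) \frac{1}{575942}\right)} = \frac{471}{463 \left(- \frac{15494041525059}{2060865037442}\right)} = \frac{471}{463} \left(- \frac{2060865037442}{15494041525059}\right) = - \frac{323555810878394}{2391247075367439}$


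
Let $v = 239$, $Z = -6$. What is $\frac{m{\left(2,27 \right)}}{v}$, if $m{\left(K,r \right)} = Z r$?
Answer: $- \frac{162}{239} \approx -0.67782$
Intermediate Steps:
$m{\left(K,r \right)} = - 6 r$
$\frac{m{\left(2,27 \right)}}{v} = \frac{\left(-6\right) 27}{239} = \left(-162\right) \frac{1}{239} = - \frac{162}{239}$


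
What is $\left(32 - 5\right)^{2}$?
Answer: $729$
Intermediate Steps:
$\left(32 - 5\right)^{2} = 27^{2} = 729$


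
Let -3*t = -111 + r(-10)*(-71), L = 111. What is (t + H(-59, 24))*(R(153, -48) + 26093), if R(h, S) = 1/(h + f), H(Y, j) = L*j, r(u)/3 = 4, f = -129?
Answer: 623101835/8 ≈ 7.7888e+7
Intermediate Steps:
r(u) = 12 (r(u) = 3*4 = 12)
H(Y, j) = 111*j
t = 321 (t = -(-111 + 12*(-71))/3 = -(-111 - 852)/3 = -⅓*(-963) = 321)
R(h, S) = 1/(-129 + h) (R(h, S) = 1/(h - 129) = 1/(-129 + h))
(t + H(-59, 24))*(R(153, -48) + 26093) = (321 + 111*24)*(1/(-129 + 153) + 26093) = (321 + 2664)*(1/24 + 26093) = 2985*(1/24 + 26093) = 2985*(626233/24) = 623101835/8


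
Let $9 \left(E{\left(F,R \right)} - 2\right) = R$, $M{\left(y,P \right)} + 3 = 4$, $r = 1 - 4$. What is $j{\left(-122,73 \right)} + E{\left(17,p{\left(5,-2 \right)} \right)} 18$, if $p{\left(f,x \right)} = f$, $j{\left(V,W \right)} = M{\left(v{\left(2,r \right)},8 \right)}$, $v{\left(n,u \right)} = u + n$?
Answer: $47$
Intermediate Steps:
$r = -3$ ($r = 1 - 4 = -3$)
$v{\left(n,u \right)} = n + u$
$M{\left(y,P \right)} = 1$ ($M{\left(y,P \right)} = -3 + 4 = 1$)
$j{\left(V,W \right)} = 1$
$E{\left(F,R \right)} = 2 + \frac{R}{9}$
$j{\left(-122,73 \right)} + E{\left(17,p{\left(5,-2 \right)} \right)} 18 = 1 + \left(2 + \frac{1}{9} \cdot 5\right) 18 = 1 + \left(2 + \frac{5}{9}\right) 18 = 1 + \frac{23}{9} \cdot 18 = 1 + 46 = 47$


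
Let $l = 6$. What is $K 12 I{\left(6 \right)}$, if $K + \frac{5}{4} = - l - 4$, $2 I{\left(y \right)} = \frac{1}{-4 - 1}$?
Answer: $\frac{27}{2} \approx 13.5$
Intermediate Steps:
$I{\left(y \right)} = - \frac{1}{10}$ ($I{\left(y \right)} = \frac{1}{2 \left(-4 - 1\right)} = \frac{1}{2 \left(-5\right)} = \frac{1}{2} \left(- \frac{1}{5}\right) = - \frac{1}{10}$)
$K = - \frac{45}{4}$ ($K = - \frac{5}{4} - 10 = - \frac{45}{4} \approx -11.25$)
$K 12 I{\left(6 \right)} = \left(- \frac{45}{4}\right) 12 \left(- \frac{1}{10}\right) = \left(-135\right) \left(- \frac{1}{10}\right) = \frac{27}{2}$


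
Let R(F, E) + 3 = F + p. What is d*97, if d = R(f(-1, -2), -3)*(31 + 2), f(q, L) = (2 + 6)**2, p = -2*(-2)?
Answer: 208065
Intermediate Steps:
p = 4
f(q, L) = 64 (f(q, L) = 8**2 = 64)
R(F, E) = 1 + F (R(F, E) = -3 + (F + 4) = -3 + (4 + F) = 1 + F)
d = 2145 (d = (1 + 64)*(31 + 2) = 65*33 = 2145)
d*97 = 2145*97 = 208065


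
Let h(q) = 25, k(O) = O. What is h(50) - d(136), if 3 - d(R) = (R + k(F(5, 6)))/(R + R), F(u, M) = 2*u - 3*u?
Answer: 6115/272 ≈ 22.482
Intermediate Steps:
F(u, M) = -u
d(R) = 3 - (-5 + R)/(2*R) (d(R) = 3 - (R - 1*5)/(R + R) = 3 - (R - 5)/(2*R) = 3 - (-5 + R)*1/(2*R) = 3 - (-5 + R)/(2*R))
h(50) - d(136) = 25 - 5*(1 + 136)/(2*136) = 25 - 5*137/(2*136) = 25 - 1*685/272 = 25 - 685/272 = 6115/272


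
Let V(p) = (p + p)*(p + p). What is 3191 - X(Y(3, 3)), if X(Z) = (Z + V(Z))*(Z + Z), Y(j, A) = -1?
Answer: 3197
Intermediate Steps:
V(p) = 4*p² (V(p) = (2*p)*(2*p) = 4*p²)
X(Z) = 2*Z*(Z + 4*Z²) (X(Z) = (Z + 4*Z²)*(Z + Z) = (Z + 4*Z²)*(2*Z) = 2*Z*(Z + 4*Z²))
3191 - X(Y(3, 3)) = 3191 - (-1)²*(2 + 8*(-1)) = 3191 - (2 - 8) = 3191 - (-6) = 3191 - 1*(-6) = 3191 + 6 = 3197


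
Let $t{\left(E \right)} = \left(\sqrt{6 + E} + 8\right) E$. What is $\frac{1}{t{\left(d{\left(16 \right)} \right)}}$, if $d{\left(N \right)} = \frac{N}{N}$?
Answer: $\frac{8}{57} - \frac{\sqrt{7}}{57} \approx 0.093934$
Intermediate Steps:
$d{\left(N \right)} = 1$
$t{\left(E \right)} = E \left(8 + \sqrt{6 + E}\right)$ ($t{\left(E \right)} = \left(8 + \sqrt{6 + E}\right) E = E \left(8 + \sqrt{6 + E}\right)$)
$\frac{1}{t{\left(d{\left(16 \right)} \right)}} = \frac{1}{1 \left(8 + \sqrt{6 + 1}\right)} = \frac{1}{1 \left(8 + \sqrt{7}\right)} = \frac{1}{8 + \sqrt{7}}$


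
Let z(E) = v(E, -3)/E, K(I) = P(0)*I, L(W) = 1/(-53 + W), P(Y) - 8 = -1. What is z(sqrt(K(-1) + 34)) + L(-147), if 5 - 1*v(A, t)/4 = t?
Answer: -1/200 + 32*sqrt(3)/9 ≈ 6.1534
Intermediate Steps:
v(A, t) = 20 - 4*t
P(Y) = 7 (P(Y) = 8 - 1 = 7)
K(I) = 7*I
z(E) = 32/E (z(E) = (20 - 4*(-3))/E = (20 + 12)/E = 32/E)
z(sqrt(K(-1) + 34)) + L(-147) = 32/(sqrt(7*(-1) + 34)) + 1/(-53 - 147) = 32/(sqrt(-7 + 34)) + 1/(-200) = 32/(sqrt(27)) - 1/200 = 32/((3*sqrt(3))) - 1/200 = 32*(sqrt(3)/9) - 1/200 = 32*sqrt(3)/9 - 1/200 = -1/200 + 32*sqrt(3)/9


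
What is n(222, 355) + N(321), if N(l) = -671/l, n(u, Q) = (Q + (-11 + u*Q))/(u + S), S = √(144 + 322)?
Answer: 2803957735/7835289 - 39577*√466/24409 ≈ 322.86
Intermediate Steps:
S = √466 ≈ 21.587
n(u, Q) = (-11 + Q + Q*u)/(u + √466) (n(u, Q) = (Q + (-11 + u*Q))/(u + √466) = (Q + (-11 + Q*u))/(u + √466) = (-11 + Q + Q*u)/(u + √466))
n(222, 355) + N(321) = (-11 + 355 + 355*222)/(222 + √466) - 671/321 = (-11 + 355 + 78810)/(222 + √466) - 671*1/321 = 79154/(222 + √466) - 671/321 = -671/321 + 79154/(222 + √466)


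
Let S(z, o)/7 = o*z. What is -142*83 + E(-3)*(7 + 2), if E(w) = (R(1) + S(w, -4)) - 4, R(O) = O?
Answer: -11057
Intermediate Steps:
S(z, o) = 7*o*z (S(z, o) = 7*(o*z) = 7*o*z)
E(w) = -3 - 28*w (E(w) = (1 + 7*(-4)*w) - 4 = (1 - 28*w) - 4 = -3 - 28*w)
-142*83 + E(-3)*(7 + 2) = -142*83 + (-3 - 28*(-3))*(7 + 2) = -11786 + (-3 + 84)*9 = -11786 + 81*9 = -11786 + 729 = -11057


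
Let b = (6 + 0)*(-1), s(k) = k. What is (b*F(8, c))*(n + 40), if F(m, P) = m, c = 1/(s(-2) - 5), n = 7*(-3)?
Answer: -912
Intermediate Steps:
n = -21
c = -⅐ (c = 1/(-2 - 5) = 1/(-7) = -⅐ ≈ -0.14286)
b = -6 (b = 6*(-1) = -6)
(b*F(8, c))*(n + 40) = (-6*8)*(-21 + 40) = -48*19 = -912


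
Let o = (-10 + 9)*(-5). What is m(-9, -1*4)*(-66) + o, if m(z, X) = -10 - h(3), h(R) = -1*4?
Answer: 401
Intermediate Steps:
h(R) = -4
o = 5 (o = -1*(-5) = 5)
m(z, X) = -6 (m(z, X) = -10 - 1*(-4) = -10 + 4 = -6)
m(-9, -1*4)*(-66) + o = -6*(-66) + 5 = 396 + 5 = 401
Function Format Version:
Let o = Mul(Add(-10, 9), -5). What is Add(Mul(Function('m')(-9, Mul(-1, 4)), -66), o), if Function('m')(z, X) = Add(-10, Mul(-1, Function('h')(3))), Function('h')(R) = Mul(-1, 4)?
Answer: 401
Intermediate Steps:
Function('h')(R) = -4
o = 5 (o = Mul(-1, -5) = 5)
Function('m')(z, X) = -6 (Function('m')(z, X) = Add(-10, Mul(-1, -4)) = Add(-10, 4) = -6)
Add(Mul(Function('m')(-9, Mul(-1, 4)), -66), o) = Add(Mul(-6, -66), 5) = Add(396, 5) = 401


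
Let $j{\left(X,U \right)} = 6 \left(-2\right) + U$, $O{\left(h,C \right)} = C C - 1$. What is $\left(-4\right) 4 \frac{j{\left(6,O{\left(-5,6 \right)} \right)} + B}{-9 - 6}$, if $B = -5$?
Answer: $\frac{96}{5} \approx 19.2$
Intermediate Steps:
$O{\left(h,C \right)} = -1 + C^{2}$ ($O{\left(h,C \right)} = C^{2} - 1 = -1 + C^{2}$)
$j{\left(X,U \right)} = -12 + U$
$\left(-4\right) 4 \frac{j{\left(6,O{\left(-5,6 \right)} \right)} + B}{-9 - 6} = \left(-4\right) 4 \frac{\left(-12 - \left(1 - 6^{2}\right)\right) - 5}{-9 - 6} = - 16 \frac{\left(-12 + \left(-1 + 36\right)\right) - 5}{-15} = - 16 \left(\left(-12 + 35\right) - 5\right) \left(- \frac{1}{15}\right) = - 16 \left(23 - 5\right) \left(- \frac{1}{15}\right) = - 16 \cdot 18 \left(- \frac{1}{15}\right) = \left(-16\right) \left(- \frac{6}{5}\right) = \frac{96}{5}$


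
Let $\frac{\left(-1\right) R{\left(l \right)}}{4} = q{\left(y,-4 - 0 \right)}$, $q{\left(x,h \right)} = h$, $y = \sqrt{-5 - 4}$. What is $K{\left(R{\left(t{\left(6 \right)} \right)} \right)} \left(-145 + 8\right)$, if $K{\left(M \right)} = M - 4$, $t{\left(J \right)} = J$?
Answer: $-1644$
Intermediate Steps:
$y = 3 i$ ($y = \sqrt{-9} = 3 i \approx 3.0 i$)
$R{\left(l \right)} = 16$ ($R{\left(l \right)} = - 4 \left(-4 - 0\right) = - 4 \left(-4 + 0\right) = \left(-4\right) \left(-4\right) = 16$)
$K{\left(M \right)} = -4 + M$ ($K{\left(M \right)} = M - 4 = -4 + M$)
$K{\left(R{\left(t{\left(6 \right)} \right)} \right)} \left(-145 + 8\right) = \left(-4 + 16\right) \left(-145 + 8\right) = 12 \left(-137\right) = -1644$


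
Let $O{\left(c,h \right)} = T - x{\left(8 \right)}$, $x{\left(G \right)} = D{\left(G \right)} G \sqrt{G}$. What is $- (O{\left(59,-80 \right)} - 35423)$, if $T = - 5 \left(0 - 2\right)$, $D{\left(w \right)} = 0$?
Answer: $35413$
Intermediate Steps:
$T = 10$ ($T = \left(-5\right) \left(-2\right) = 10$)
$x{\left(G \right)} = 0$ ($x{\left(G \right)} = 0 G \sqrt{G} = 0 \sqrt{G} = 0$)
$O{\left(c,h \right)} = 10$ ($O{\left(c,h \right)} = 10 - 0 = 10 + 0 = 10$)
$- (O{\left(59,-80 \right)} - 35423) = - (10 - 35423) = \left(-1\right) \left(-35413\right) = 35413$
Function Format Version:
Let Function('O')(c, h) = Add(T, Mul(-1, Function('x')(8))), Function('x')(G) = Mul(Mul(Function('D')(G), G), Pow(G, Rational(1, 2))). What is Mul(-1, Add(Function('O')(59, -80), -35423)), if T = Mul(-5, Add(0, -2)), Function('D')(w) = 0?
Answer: 35413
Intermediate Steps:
T = 10 (T = Mul(-5, -2) = 10)
Function('x')(G) = 0 (Function('x')(G) = Mul(Mul(0, G), Pow(G, Rational(1, 2))) = Mul(0, Pow(G, Rational(1, 2))) = 0)
Function('O')(c, h) = 10 (Function('O')(c, h) = Add(10, Mul(-1, 0)) = Add(10, 0) = 10)
Mul(-1, Add(Function('O')(59, -80), -35423)) = Mul(-1, Add(10, -35423)) = Mul(-1, -35413) = 35413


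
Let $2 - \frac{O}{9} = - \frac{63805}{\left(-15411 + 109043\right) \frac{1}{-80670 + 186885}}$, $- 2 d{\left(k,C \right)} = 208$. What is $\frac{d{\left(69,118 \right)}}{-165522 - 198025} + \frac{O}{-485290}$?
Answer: $- \frac{3167123794295111}{2359870479274880} \approx -1.3421$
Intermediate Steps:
$d{\left(k,C \right)} = -104$ ($d{\left(k,C \right)} = \left(- \frac{1}{2}\right) 208 = -104$)
$O = \frac{8713588293}{13376}$ ($O = 18 - 9 \left(- \frac{63805}{\left(-15411 + 109043\right) \frac{1}{-80670 + 186885}}\right) = 18 - 9 \left(- \frac{63805}{93632 \cdot \frac{1}{106215}}\right) = 18 - 9 \left(- \frac{63805}{\frac{93632}{106215}}\right) = 18 - 9 \left(\left(-63805\right) \frac{106215}{93632}\right) = 18 - - \frac{8713347525}{13376} = 18 + \frac{8713347525}{13376} = \frac{8713588293}{13376} \approx 6.5143 \cdot 10^{5}$)
$\frac{d{\left(69,118 \right)}}{-165522 - 198025} + \frac{O}{-485290} = - \frac{104}{-165522 - 198025} + \frac{8713588293}{13376 \left(-485290\right)} = - \frac{104}{-165522 - 198025} + \frac{8713588293}{13376} \left(- \frac{1}{485290}\right) = - \frac{104}{-363547} - \frac{8713588293}{6491239040} = \left(-104\right) \left(- \frac{1}{363547}\right) - \frac{8713588293}{6491239040} = \frac{104}{363547} - \frac{8713588293}{6491239040} = - \frac{3167123794295111}{2359870479274880}$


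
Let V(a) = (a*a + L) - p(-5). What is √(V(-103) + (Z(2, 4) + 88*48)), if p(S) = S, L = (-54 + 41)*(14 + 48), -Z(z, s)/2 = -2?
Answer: 22*√29 ≈ 118.47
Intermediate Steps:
Z(z, s) = 4 (Z(z, s) = -2*(-2) = 4)
L = -806 (L = -13*62 = -806)
V(a) = -801 + a² (V(a) = (a*a - 806) - 1*(-5) = (a² - 806) + 5 = (-806 + a²) + 5 = -801 + a²)
√(V(-103) + (Z(2, 4) + 88*48)) = √((-801 + (-103)²) + (4 + 88*48)) = √((-801 + 10609) + (4 + 4224)) = √(9808 + 4228) = √14036 = 22*√29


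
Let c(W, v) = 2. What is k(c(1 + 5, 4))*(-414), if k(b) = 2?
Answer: -828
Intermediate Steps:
k(c(1 + 5, 4))*(-414) = 2*(-414) = -828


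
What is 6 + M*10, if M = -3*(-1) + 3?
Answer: 66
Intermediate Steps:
M = 6 (M = 3 + 3 = 6)
6 + M*10 = 6 + 6*10 = 6 + 60 = 66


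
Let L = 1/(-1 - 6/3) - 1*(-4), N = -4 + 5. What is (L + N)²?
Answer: 196/9 ≈ 21.778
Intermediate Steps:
N = 1
L = 11/3 (L = 1/(-1 - 6*⅓) + 4 = 1/(-1 - 2) + 4 = 1/(-3) + 4 = -⅓ + 4 = 11/3 ≈ 3.6667)
(L + N)² = (11/3 + 1)² = (14/3)² = 196/9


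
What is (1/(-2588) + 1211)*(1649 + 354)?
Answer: 6277536201/2588 ≈ 2.4256e+6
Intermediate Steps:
(1/(-2588) + 1211)*(1649 + 354) = (-1/2588 + 1211)*2003 = (3134067/2588)*2003 = 6277536201/2588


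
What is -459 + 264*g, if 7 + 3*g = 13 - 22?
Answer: -1867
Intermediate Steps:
g = -16/3 (g = -7/3 + (13 - 22)/3 = -7/3 + (⅓)*(-9) = -7/3 - 3 = -16/3 ≈ -5.3333)
-459 + 264*g = -459 + 264*(-16/3) = -459 - 1408 = -1867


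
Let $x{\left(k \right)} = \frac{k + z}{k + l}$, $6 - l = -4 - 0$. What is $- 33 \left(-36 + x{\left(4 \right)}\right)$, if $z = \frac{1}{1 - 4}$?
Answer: $\frac{16511}{14} \approx 1179.4$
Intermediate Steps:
$l = 10$ ($l = 6 - \left(-4 - 0\right) = 6 - \left(-4 + 0\right) = 6 - -4 = 6 + 4 = 10$)
$z = - \frac{1}{3}$ ($z = \frac{1}{-3} = - \frac{1}{3} \approx -0.33333$)
$x{\left(k \right)} = \frac{- \frac{1}{3} + k}{10 + k}$ ($x{\left(k \right)} = \frac{k - \frac{1}{3}}{k + 10} = \frac{- \frac{1}{3} + k}{10 + k}$)
$- 33 \left(-36 + x{\left(4 \right)}\right) = - 33 \left(-36 + \frac{- \frac{1}{3} + 4}{10 + 4}\right) = - 33 \left(-36 + \frac{1}{14} \cdot \frac{11}{3}\right) = - 33 \left(-36 + \frac{11}{42}\right) = \left(-33\right) \left(- \frac{1501}{42}\right) = \frac{16511}{14}$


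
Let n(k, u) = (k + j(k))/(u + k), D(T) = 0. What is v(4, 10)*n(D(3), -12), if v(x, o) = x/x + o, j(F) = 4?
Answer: -11/3 ≈ -3.6667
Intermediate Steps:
v(x, o) = 1 + o
n(k, u) = (4 + k)/(k + u) (n(k, u) = (k + 4)/(u + k) = (4 + k)/(k + u))
v(4, 10)*n(D(3), -12) = (1 + 10)*((4 + 0)/(0 - 12)) = 11*(4/(-12)) = 11*(-1/12*4) = 11*(-⅓) = -11/3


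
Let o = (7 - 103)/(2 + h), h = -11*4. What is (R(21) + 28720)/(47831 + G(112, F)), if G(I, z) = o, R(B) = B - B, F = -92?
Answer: 201040/334833 ≈ 0.60042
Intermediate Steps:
R(B) = 0
h = -44
o = 16/7 (o = (7 - 103)/(2 - 44) = -96/(-42) = -96*(-1/42) = 16/7 ≈ 2.2857)
G(I, z) = 16/7
(R(21) + 28720)/(47831 + G(112, F)) = (0 + 28720)/(47831 + 16/7) = 28720/(334833/7) = 28720*(7/334833) = 201040/334833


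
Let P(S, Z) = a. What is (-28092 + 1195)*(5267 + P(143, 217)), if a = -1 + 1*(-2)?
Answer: -141585808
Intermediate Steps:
a = -3 (a = -1 - 2 = -3)
P(S, Z) = -3
(-28092 + 1195)*(5267 + P(143, 217)) = (-28092 + 1195)*(5267 - 3) = -26897*5264 = -141585808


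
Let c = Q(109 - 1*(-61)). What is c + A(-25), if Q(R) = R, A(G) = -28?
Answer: 142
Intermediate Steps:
c = 170 (c = 109 - 1*(-61) = 109 + 61 = 170)
c + A(-25) = 170 - 28 = 142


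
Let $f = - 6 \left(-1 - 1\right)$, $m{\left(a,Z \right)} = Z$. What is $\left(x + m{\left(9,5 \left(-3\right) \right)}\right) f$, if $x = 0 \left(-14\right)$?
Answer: $-180$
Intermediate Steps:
$f = 12$ ($f = \left(-6\right) \left(-2\right) = 12$)
$x = 0$
$\left(x + m{\left(9,5 \left(-3\right) \right)}\right) f = \left(0 + 5 \left(-3\right)\right) 12 = \left(0 - 15\right) 12 = \left(-15\right) 12 = -180$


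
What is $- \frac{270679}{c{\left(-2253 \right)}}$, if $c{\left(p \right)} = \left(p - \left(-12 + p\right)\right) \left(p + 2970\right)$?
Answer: $- \frac{270679}{8604} \approx -31.46$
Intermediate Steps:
$c{\left(p \right)} = 35640 + 12 p$ ($c{\left(p \right)} = 12 \left(2970 + p\right) = 35640 + 12 p$)
$- \frac{270679}{c{\left(-2253 \right)}} = - \frac{270679}{35640 + 12 \left(-2253\right)} = - \frac{270679}{35640 - 27036} = - \frac{270679}{8604}$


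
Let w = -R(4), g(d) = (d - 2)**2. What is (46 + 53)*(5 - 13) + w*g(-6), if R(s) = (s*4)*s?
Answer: -4888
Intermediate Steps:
R(s) = 4*s**2 (R(s) = (4*s)*s = 4*s**2)
g(d) = (-2 + d)**2
w = -64 (w = -4*4**2 = -4*16 = -1*64 = -64)
(46 + 53)*(5 - 13) + w*g(-6) = (46 + 53)*(5 - 13) - 64*(-2 - 6)**2 = 99*(-8) - 64*(-8)**2 = -792 - 64*64 = -792 - 4096 = -4888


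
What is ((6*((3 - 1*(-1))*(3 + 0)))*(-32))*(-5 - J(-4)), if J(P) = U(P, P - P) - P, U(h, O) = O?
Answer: 20736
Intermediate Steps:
J(P) = -P (J(P) = (P - P) - P = 0 - P = -P)
((6*((3 - 1*(-1))*(3 + 0)))*(-32))*(-5 - J(-4)) = ((6*((3 - 1*(-1))*(3 + 0)))*(-32))*(-5 - (-1)*(-4)) = ((6*((3 + 1)*3))*(-32))*(-5 - 1*4) = ((6*(4*3))*(-32))*(-5 - 4) = ((6*12)*(-32))*(-9) = (72*(-32))*(-9) = -2304*(-9) = 20736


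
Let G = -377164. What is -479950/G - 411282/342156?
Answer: 189520999/2688519283 ≈ 0.070493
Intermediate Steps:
-479950/G - 411282/342156 = -479950/(-377164) - 411282/342156 = -479950*(-1/377164) - 411282*1/342156 = 239975/188582 - 68547/57026 = 189520999/2688519283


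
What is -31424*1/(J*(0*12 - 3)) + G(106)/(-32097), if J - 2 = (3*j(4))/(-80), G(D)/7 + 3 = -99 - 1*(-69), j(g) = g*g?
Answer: 1681028497/224679 ≈ 7481.9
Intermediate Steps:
j(g) = g²
G(D) = -231 (G(D) = -21 + 7*(-99 - 1*(-69)) = -21 + 7*(-99 + 69) = -21 + 7*(-30) = -21 - 210 = -231)
J = 7/5 (J = 2 + (3*4²)/(-80) = 2 + (3*16)*(-1/80) = 2 + 48*(-1/80) = 2 - ⅗ = 7/5 ≈ 1.4000)
-31424*1/(J*(0*12 - 3)) + G(106)/(-32097) = -31424*5/(7*(0*12 - 3)) - 231/(-32097) = -31424*5/(7*(0 - 3)) - 231*(-1/32097) = -31424/((7/5)*(-3)) + 77/10699 = -31424/(-21/5) + 77/10699 = -31424*(-5/21) + 77/10699 = 157120/21 + 77/10699 = 1681028497/224679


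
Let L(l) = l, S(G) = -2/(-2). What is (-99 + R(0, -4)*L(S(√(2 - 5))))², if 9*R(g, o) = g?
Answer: 9801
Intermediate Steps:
S(G) = 1 (S(G) = -2*(-½) = 1)
R(g, o) = g/9
(-99 + R(0, -4)*L(S(√(2 - 5))))² = (-99 + ((⅑)*0)*1)² = (-99 + 0*1)² = (-99 + 0)² = (-99)² = 9801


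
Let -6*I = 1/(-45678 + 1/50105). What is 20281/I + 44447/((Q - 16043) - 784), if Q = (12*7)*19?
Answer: 4241868292301818139/763149255 ≈ 5.5584e+9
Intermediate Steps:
I = 50105/13732177134 (I = -1/(6*(-45678 + 1/50105)) = -1/(6*(-2288696189/50105)) = -⅙*(-50105/2288696189) = 50105/13732177134 ≈ 3.6487e-6)
Q = 1596 (Q = 84*19 = 1596)
20281/I + 44447/((Q - 16043) - 784) = 20281/(50105/13732177134) + 44447/((1596 - 16043) - 784) = 20281*(13732177134/50105) + 44447/(-14447 - 784) = 278502284454654/50105 + 44447/(-15231) = 278502284454654/50105 + 44447*(-1/15231) = 278502284454654/50105 - 44447/15231 = 4241868292301818139/763149255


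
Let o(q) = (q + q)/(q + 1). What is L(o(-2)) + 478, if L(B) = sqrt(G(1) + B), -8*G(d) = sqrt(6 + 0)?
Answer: 478 + sqrt(64 - 2*sqrt(6))/4 ≈ 479.92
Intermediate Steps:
G(d) = -sqrt(6)/8 (G(d) = -sqrt(6 + 0)/8 = -sqrt(6)/8)
o(q) = 2*q/(1 + q) (o(q) = (2*q)/(1 + q) = 2*q/(1 + q))
L(B) = sqrt(B - sqrt(6)/8) (L(B) = sqrt(-sqrt(6)/8 + B) = sqrt(B - sqrt(6)/8))
L(o(-2)) + 478 = sqrt(-2*sqrt(6) + 16*(2*(-2)/(1 - 2)))/4 + 478 = sqrt(-2*sqrt(6) + 16*(2*(-2)/(-1)))/4 + 478 = sqrt(-2*sqrt(6) + 16*(2*(-2)*(-1)))/4 + 478 = sqrt(-2*sqrt(6) + 16*4)/4 + 478 = sqrt(-2*sqrt(6) + 64)/4 + 478 = sqrt(64 - 2*sqrt(6))/4 + 478 = 478 + sqrt(64 - 2*sqrt(6))/4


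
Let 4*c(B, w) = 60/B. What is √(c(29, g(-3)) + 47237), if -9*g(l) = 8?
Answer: 4*√2482922/29 ≈ 217.34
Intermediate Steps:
g(l) = -8/9 (g(l) = -⅑*8 = -8/9)
c(B, w) = 15/B (c(B, w) = (60/B)/4 = 15/B)
√(c(29, g(-3)) + 47237) = √(15/29 + 47237) = √(1369888/29) = 4*√2482922/29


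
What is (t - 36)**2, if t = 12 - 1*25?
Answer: 2401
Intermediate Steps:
t = -13 (t = 12 - 25 = -13)
(t - 36)**2 = (-13 - 36)**2 = (-49)**2 = 2401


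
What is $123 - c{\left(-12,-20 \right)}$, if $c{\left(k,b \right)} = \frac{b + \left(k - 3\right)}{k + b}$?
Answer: $\frac{3901}{32} \approx 121.91$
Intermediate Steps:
$c{\left(k,b \right)} = \frac{-3 + b + k}{b + k}$ ($c{\left(k,b \right)} = \frac{b + \left(k - 3\right)}{b + k} = \frac{b + \left(-3 + k\right)}{b + k} = \frac{-3 + b + k}{b + k}$)
$123 - c{\left(-12,-20 \right)} = 123 - \frac{-3 - 20 - 12}{-20 - 12} = 123 - \frac{1}{-32} \left(-35\right) = 123 - \left(- \frac{1}{32}\right) \left(-35\right) = 123 - \frac{35}{32} = \frac{3901}{32}$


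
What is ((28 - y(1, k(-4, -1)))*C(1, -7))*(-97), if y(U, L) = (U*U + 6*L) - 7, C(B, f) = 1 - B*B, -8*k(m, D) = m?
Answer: 0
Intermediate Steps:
k(m, D) = -m/8
C(B, f) = 1 - B²
y(U, L) = -7 + U² + 6*L (y(U, L) = (U² + 6*L) - 7 = -7 + U² + 6*L)
((28 - y(1, k(-4, -1)))*C(1, -7))*(-97) = ((28 - (-7 + 1² + 6*(-⅛*(-4))))*(1 - 1*1²))*(-97) = ((28 - (-7 + 1 + 6*(½)))*(1 - 1*1))*(-97) = ((28 - (-7 + 1 + 3))*(1 - 1))*(-97) = ((28 - 1*(-3))*0)*(-97) = ((28 + 3)*0)*(-97) = (31*0)*(-97) = 0*(-97) = 0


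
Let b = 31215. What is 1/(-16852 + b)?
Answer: 1/14363 ≈ 6.9623e-5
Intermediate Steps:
1/(-16852 + b) = 1/(-16852 + 31215) = 1/14363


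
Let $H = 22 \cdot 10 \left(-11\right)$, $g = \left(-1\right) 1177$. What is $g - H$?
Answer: $1243$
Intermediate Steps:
$g = -1177$
$H = -2420$ ($H = 22 \left(-110\right) = -2420$)
$g - H = -1177 - -2420 = -1177 + 2420 = 1243$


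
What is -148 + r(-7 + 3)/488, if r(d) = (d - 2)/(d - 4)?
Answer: -288893/1952 ≈ -148.00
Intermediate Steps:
r(d) = (-2 + d)/(-4 + d)
-148 + r(-7 + 3)/488 = -148 + ((-2 + (-7 + 3))/(-4 + (-7 + 3)))/488 = -148 + ((-2 - 4)/(-4 - 4))*(1/488) = -148 + (-6/(-8))*(1/488) = -148 - ⅛*(-6)*(1/488) = -148 + (¾)*(1/488) = -148 + 3/1952 = -288893/1952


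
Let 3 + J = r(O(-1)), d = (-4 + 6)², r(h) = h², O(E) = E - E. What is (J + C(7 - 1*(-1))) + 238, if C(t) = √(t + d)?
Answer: 235 + 2*√3 ≈ 238.46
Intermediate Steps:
O(E) = 0
d = 4 (d = 2² = 4)
J = -3 (J = -3 + 0² = -3 + 0 = -3)
C(t) = √(4 + t) (C(t) = √(t + 4) = √(4 + t))
(J + C(7 - 1*(-1))) + 238 = (-3 + √(4 + (7 - 1*(-1)))) + 238 = (-3 + √(4 + (7 + 1))) + 238 = (-3 + √(4 + 8)) + 238 = (-3 + √12) + 238 = (-3 + 2*√3) + 238 = 235 + 2*√3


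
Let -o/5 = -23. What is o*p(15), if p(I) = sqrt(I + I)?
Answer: 115*sqrt(30) ≈ 629.88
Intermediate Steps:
o = 115 (o = -5*(-23) = 115)
p(I) = sqrt(2)*sqrt(I) (p(I) = sqrt(2*I) = sqrt(2)*sqrt(I))
o*p(15) = 115*(sqrt(2)*sqrt(15)) = 115*sqrt(30)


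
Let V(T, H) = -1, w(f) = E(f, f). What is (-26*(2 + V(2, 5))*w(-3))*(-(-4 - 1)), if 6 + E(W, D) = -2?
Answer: 1040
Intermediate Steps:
E(W, D) = -8 (E(W, D) = -6 - 2 = -8)
w(f) = -8
(-26*(2 + V(2, 5))*w(-3))*(-(-4 - 1)) = (-26*(2 - 1)*(-8))*(-(-4 - 1)) = (-26*(-8))*(-1*(-5)) = -26*(-8)*5 = 208*5 = 1040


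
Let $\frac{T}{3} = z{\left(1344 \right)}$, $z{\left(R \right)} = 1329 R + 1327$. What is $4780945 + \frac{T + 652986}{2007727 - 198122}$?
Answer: $\frac{1730325598444}{361921} \approx 4.7809 \cdot 10^{6}$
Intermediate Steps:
$z{\left(R \right)} = 1327 + 1329 R$
$T = 5362509$ ($T = 3 \left(1327 + 1329 \cdot 1344\right) = 3 \left(1327 + 1786176\right) = 3 \cdot 1787503 = 5362509$)
$4780945 + \frac{T + 652986}{2007727 - 198122} = 4780945 + \frac{5362509 + 652986}{2007727 - 198122} = 4780945 + \frac{6015495}{1809605} = 4780945 + 6015495 \cdot \frac{1}{1809605} = 4780945 + \frac{1203099}{361921} = \frac{1730325598444}{361921}$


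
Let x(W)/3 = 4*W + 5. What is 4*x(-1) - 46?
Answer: -34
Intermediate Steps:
x(W) = 15 + 12*W (x(W) = 3*(4*W + 5) = 3*(5 + 4*W) = 15 + 12*W)
4*x(-1) - 46 = 4*(15 + 12*(-1)) - 46 = 4*(15 - 12) - 46 = 4*3 - 46 = 12 - 46 = -34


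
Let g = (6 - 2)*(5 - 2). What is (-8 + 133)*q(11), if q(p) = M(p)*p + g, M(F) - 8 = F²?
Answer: 178875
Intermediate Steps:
M(F) = 8 + F²
g = 12 (g = 4*3 = 12)
q(p) = 12 + p*(8 + p²) (q(p) = (8 + p²)*p + 12 = p*(8 + p²) + 12 = 12 + p*(8 + p²))
(-8 + 133)*q(11) = (-8 + 133)*(12 + 11*(8 + 11²)) = 125*(12 + 11*(8 + 121)) = 125*(12 + 11*129) = 125*(12 + 1419) = 125*1431 = 178875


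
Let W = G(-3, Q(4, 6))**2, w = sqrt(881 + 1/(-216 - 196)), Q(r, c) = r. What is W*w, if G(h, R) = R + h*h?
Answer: 169*sqrt(37386013)/206 ≈ 5016.2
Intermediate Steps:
w = sqrt(37386013)/206 (w = sqrt(881 + 1/(-412)) = sqrt(881 - 1/412) = sqrt(362971/412) = sqrt(37386013)/206 ≈ 29.682)
G(h, R) = R + h**2
W = 169 (W = (4 + (-3)**2)**2 = (4 + 9)**2 = 13**2 = 169)
W*w = 169*(sqrt(37386013)/206) = 169*sqrt(37386013)/206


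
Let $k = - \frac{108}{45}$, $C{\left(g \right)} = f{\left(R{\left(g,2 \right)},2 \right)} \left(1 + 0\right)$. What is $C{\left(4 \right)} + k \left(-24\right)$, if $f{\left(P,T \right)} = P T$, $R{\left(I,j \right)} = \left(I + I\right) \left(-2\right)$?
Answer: $\frac{128}{5} \approx 25.6$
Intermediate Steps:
$R{\left(I,j \right)} = - 4 I$ ($R{\left(I,j \right)} = 2 I \left(-2\right) = - 4 I$)
$C{\left(g \right)} = - 8 g$ ($C{\left(g \right)} = - 4 g 2 \left(1 + 0\right) = - 8 g 1 = - 8 g$)
$k = - \frac{12}{5}$ ($k = \left(-108\right) \frac{1}{45} = - \frac{12}{5} \approx -2.4$)
$C{\left(4 \right)} + k \left(-24\right) = \left(-8\right) 4 - - \frac{288}{5} = -32 + \frac{288}{5} = \frac{128}{5}$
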